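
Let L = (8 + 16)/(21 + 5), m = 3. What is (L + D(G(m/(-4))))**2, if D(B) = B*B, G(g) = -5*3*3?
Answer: 693637569/169 ≈ 4.1044e+6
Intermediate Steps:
G(g) = -45 (G(g) = -15*3 = -45)
L = 12/13 (L = 24/26 = 24*(1/26) = 12/13 ≈ 0.92308)
D(B) = B**2
(L + D(G(m/(-4))))**2 = (12/13 + (-45)**2)**2 = (12/13 + 2025)**2 = (26337/13)**2 = 693637569/169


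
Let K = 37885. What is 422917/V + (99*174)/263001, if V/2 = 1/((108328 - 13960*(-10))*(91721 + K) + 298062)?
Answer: 20540830890641846763/3023 ≈ 6.7949e+15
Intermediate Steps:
V = 1/16066627215 (V = 2/((108328 - 13960*(-10))*(91721 + 37885) + 298062) = 2/((108328 + 139600)*129606 + 298062) = 2/(247928*129606 + 298062) = 2/(32132956368 + 298062) = 2/32133254430 = 2*(1/32133254430) = 1/16066627215 ≈ 6.2241e-11)
422917/V + (99*174)/263001 = 422917/(1/16066627215) + (99*174)/263001 = 422917*16066627215 + 17226*(1/263001) = 6794849781886155 + 198/3023 = 20540830890641846763/3023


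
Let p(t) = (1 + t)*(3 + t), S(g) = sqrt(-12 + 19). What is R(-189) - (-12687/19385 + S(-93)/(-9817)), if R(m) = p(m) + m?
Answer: 674203602/19385 + sqrt(7)/9817 ≈ 34780.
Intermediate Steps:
S(g) = sqrt(7)
R(m) = 3 + m**2 + 5*m (R(m) = (3 + m**2 + 4*m) + m = 3 + m**2 + 5*m)
R(-189) - (-12687/19385 + S(-93)/(-9817)) = (3 + (-189)**2 + 5*(-189)) - (-12687/19385 + sqrt(7)/(-9817)) = (3 + 35721 - 945) - (-12687*1/19385 + sqrt(7)*(-1/9817)) = 34779 - (-12687/19385 - sqrt(7)/9817) = 34779 + (12687/19385 + sqrt(7)/9817) = 674203602/19385 + sqrt(7)/9817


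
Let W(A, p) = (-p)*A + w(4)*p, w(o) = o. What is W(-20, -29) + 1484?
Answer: 788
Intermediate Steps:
W(A, p) = 4*p - A*p (W(A, p) = (-p)*A + 4*p = -A*p + 4*p = 4*p - A*p)
W(-20, -29) + 1484 = -29*(4 - 1*(-20)) + 1484 = -29*(4 + 20) + 1484 = -29*24 + 1484 = -696 + 1484 = 788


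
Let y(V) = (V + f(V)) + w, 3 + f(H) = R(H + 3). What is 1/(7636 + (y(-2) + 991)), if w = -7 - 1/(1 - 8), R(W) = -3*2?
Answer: 7/60264 ≈ 0.00011616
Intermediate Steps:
R(W) = -6
f(H) = -9 (f(H) = -3 - 6 = -9)
w = -48/7 (w = -7 - 1/(-7) = -7 - 1*(-⅐) = -7 + ⅐ = -48/7 ≈ -6.8571)
y(V) = -111/7 + V (y(V) = (V - 9) - 48/7 = (-9 + V) - 48/7 = -111/7 + V)
1/(7636 + (y(-2) + 991)) = 1/(7636 + ((-111/7 - 2) + 991)) = 1/(7636 + (-125/7 + 991)) = 1/(7636 + 6812/7) = 1/(60264/7) = 7/60264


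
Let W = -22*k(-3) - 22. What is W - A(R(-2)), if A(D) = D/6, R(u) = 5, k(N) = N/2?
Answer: 61/6 ≈ 10.167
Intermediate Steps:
k(N) = N/2 (k(N) = N*(1/2) = N/2)
A(D) = D/6 (A(D) = D*(1/6) = D/6)
W = 11 (W = -11*(-3) - 22 = -22*(-3/2) - 22 = 33 - 22 = 11)
W - A(R(-2)) = 11 - 5/6 = 61/6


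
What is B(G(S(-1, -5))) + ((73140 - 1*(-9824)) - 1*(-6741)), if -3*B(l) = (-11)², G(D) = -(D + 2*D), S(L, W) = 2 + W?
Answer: 268994/3 ≈ 89665.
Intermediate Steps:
G(D) = -3*D
B(l) = -121/3 (B(l) = -⅓*(-11)² = -⅓*121 = -121/3)
B(G(S(-1, -5))) + ((73140 - 1*(-9824)) - 1*(-6741)) = -121/3 + ((73140 - 1*(-9824)) - 1*(-6741)) = -121/3 + ((73140 + 9824) + 6741) = -121/3 + (82964 + 6741) = -121/3 + 89705 = 268994/3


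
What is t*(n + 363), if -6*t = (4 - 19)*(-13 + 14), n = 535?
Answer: 2245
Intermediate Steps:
t = 5/2 (t = -(4 - 19)*(-13 + 14)/6 = -(-5)/2 = -⅙*(-15) = 5/2 ≈ 2.5000)
t*(n + 363) = 5*(535 + 363)/2 = (5/2)*898 = 2245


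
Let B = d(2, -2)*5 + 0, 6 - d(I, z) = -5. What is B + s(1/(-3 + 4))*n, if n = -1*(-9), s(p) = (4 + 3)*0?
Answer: 55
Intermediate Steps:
d(I, z) = 11 (d(I, z) = 6 - 1*(-5) = 6 + 5 = 11)
B = 55 (B = 11*5 + 0 = 55 + 0 = 55)
s(p) = 0 (s(p) = 7*0 = 0)
n = 9
B + s(1/(-3 + 4))*n = 55 + 0*9 = 55 + 0 = 55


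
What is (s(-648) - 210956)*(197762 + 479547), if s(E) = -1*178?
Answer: -143002958406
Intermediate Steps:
s(E) = -178
(s(-648) - 210956)*(197762 + 479547) = (-178 - 210956)*(197762 + 479547) = -211134*677309 = -143002958406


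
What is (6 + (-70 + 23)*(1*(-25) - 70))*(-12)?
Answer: -53652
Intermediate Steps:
(6 + (-70 + 23)*(1*(-25) - 70))*(-12) = (6 - 47*(-25 - 70))*(-12) = (6 - 47*(-95))*(-12) = (6 + 4465)*(-12) = 4471*(-12) = -53652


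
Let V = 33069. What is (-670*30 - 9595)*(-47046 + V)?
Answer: 415047015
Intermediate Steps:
(-670*30 - 9595)*(-47046 + V) = (-670*30 - 9595)*(-47046 + 33069) = (-20100 - 9595)*(-13977) = -29695*(-13977) = 415047015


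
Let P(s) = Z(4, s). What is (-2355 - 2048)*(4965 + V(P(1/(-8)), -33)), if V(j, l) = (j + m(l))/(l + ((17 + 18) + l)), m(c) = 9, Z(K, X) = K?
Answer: -677630506/31 ≈ -2.1859e+7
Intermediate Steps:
P(s) = 4
V(j, l) = (9 + j)/(35 + 2*l) (V(j, l) = (j + 9)/(l + ((17 + 18) + l)) = (9 + j)/(l + (35 + l)) = (9 + j)/(35 + 2*l))
(-2355 - 2048)*(4965 + V(P(1/(-8)), -33)) = (-2355 - 2048)*(4965 + (9 + 4)/(35 + 2*(-33))) = -4403*(4965 + 13/(35 - 66)) = -4403*(4965 + 13/(-31)) = -4403*(4965 - 1/31*13) = -4403*(4965 - 13/31) = -4403*153902/31 = -677630506/31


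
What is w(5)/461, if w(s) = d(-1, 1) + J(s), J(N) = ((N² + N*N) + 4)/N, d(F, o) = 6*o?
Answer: 84/2305 ≈ 0.036443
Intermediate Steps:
J(N) = (4 + 2*N²)/N (J(N) = ((N² + N²) + 4)/N = (2*N² + 4)/N = (4 + 2*N²)/N)
w(s) = 6 + 2*s + 4/s (w(s) = 6*1 + (2*s + 4/s) = 6 + (2*s + 4/s) = 6 + 2*s + 4/s)
w(5)/461 = (6 + 2*5 + 4/5)/461 = (6 + 10 + 4*(⅕))*(1/461) = (6 + 10 + ⅘)*(1/461) = (84/5)*(1/461) = 84/2305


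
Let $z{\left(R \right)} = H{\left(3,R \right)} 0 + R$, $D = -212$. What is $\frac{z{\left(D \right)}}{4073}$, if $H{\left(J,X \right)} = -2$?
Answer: $- \frac{212}{4073} \approx -0.05205$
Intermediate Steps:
$z{\left(R \right)} = R$ ($z{\left(R \right)} = \left(-2\right) 0 + R = 0 + R = R$)
$\frac{z{\left(D \right)}}{4073} = - \frac{212}{4073}$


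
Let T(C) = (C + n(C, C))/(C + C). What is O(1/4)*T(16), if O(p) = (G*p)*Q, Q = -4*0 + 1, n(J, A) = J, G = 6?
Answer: 3/2 ≈ 1.5000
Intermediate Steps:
Q = 1 (Q = 0 + 1 = 1)
O(p) = 6*p (O(p) = (6*p)*1 = 6*p)
T(C) = 1 (T(C) = (C + C)/(C + C) = (2*C)/((2*C)) = (2*C)*(1/(2*C)) = 1)
O(1/4)*T(16) = (6/4)*1 = (6*(1/4))*1 = (3/2)*1 = 3/2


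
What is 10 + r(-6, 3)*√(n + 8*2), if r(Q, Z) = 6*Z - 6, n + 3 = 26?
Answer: 10 + 12*√39 ≈ 84.940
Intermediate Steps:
n = 23 (n = -3 + 26 = 23)
r(Q, Z) = -6 + 6*Z
10 + r(-6, 3)*√(n + 8*2) = 10 + (-6 + 6*3)*√(23 + 8*2) = 10 + (-6 + 18)*√(23 + 16) = 10 + 12*√39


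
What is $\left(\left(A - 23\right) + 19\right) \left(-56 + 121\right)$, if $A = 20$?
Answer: $1040$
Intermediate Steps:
$\left(\left(A - 23\right) + 19\right) \left(-56 + 121\right) = \left(\left(20 - 23\right) + 19\right) \left(-56 + 121\right) = \left(-3 + 19\right) 65 = 16 \cdot 65 = 1040$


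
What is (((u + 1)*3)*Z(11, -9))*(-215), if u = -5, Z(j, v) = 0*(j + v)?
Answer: 0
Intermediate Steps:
Z(j, v) = 0
(((u + 1)*3)*Z(11, -9))*(-215) = (((-5 + 1)*3)*0)*(-215) = (-4*3*0)*(-215) = -12*0*(-215) = 0*(-215) = 0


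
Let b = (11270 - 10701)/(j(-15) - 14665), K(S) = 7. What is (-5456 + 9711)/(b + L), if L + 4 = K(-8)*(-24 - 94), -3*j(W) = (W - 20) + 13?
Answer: -187105115/36499297 ≈ -5.1263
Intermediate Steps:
j(W) = 7/3 - W/3 (j(W) = -((W - 20) + 13)/3 = -((-20 + W) + 13)/3 = -(-7 + W)/3 = 7/3 - W/3)
b = -1707/43973 (b = (11270 - 10701)/((7/3 - 1/3*(-15)) - 14665) = 569/((7/3 + 5) - 14665) = 569/(22/3 - 14665) = 569/(-43973/3) = 569*(-3/43973) = -1707/43973 ≈ -0.038819)
L = -830 (L = -4 + 7*(-24 - 94) = -4 + 7*(-118) = -4 - 826 = -830)
(-5456 + 9711)/(b + L) = (-5456 + 9711)/(-1707/43973 - 830) = 4255/(-36499297/43973) = 4255*(-43973/36499297) = -187105115/36499297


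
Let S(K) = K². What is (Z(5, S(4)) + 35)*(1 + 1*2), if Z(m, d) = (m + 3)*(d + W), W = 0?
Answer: 489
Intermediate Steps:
Z(m, d) = d*(3 + m) (Z(m, d) = (m + 3)*(d + 0) = (3 + m)*d = d*(3 + m))
(Z(5, S(4)) + 35)*(1 + 1*2) = (4²*(3 + 5) + 35)*(1 + 1*2) = (16*8 + 35)*(1 + 2) = (128 + 35)*3 = 163*3 = 489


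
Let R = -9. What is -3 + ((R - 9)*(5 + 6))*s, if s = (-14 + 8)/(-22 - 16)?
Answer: -651/19 ≈ -34.263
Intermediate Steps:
s = 3/19 (s = -6/(-38) = -6*(-1/38) = 3/19 ≈ 0.15789)
-3 + ((R - 9)*(5 + 6))*s = -3 + ((-9 - 9)*(5 + 6))*(3/19) = -3 - 18*11*(3/19) = -3 - 198*3/19 = -3 - 594/19 = -651/19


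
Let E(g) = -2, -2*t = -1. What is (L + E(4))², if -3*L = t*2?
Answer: 49/9 ≈ 5.4444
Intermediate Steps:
t = ½ (t = -½*(-1) = ½ ≈ 0.50000)
L = -⅓ (L = -2/6 = -⅓*1 = -⅓ ≈ -0.33333)
(L + E(4))² = (-⅓ - 2)² = (-7/3)² = 49/9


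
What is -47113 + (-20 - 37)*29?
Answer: -48766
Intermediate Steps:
-47113 + (-20 - 37)*29 = -47113 - 57*29 = -47113 - 1653 = -48766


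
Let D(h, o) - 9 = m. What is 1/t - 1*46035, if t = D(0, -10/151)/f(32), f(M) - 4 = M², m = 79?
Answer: -1012513/22 ≈ -46023.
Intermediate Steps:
D(h, o) = 88 (D(h, o) = 9 + 79 = 88)
f(M) = 4 + M²
t = 22/257 (t = 88/(4 + 32²) = 88/(4 + 1024) = 88/1028 = 88*(1/1028) = 22/257 ≈ 0.085603)
1/t - 1*46035 = 1/(22/257) - 1*46035 = 257/22 - 46035 = -1012513/22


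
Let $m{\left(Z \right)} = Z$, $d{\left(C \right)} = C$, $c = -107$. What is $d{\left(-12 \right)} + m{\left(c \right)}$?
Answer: $-119$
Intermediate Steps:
$d{\left(-12 \right)} + m{\left(c \right)} = -12 - 107 = -119$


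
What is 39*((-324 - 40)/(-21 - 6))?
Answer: 4732/9 ≈ 525.78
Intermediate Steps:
39*((-324 - 40)/(-21 - 6)) = 39*(-364/(-27)) = 39*(-364*(-1/27)) = 39*(364/27) = 4732/9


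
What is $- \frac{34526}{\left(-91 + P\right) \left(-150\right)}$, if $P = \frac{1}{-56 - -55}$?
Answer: $- \frac{17263}{6900} \approx -2.5019$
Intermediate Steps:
$P = -1$ ($P = \frac{1}{-56 + 55} = \frac{1}{-1} = -1$)
$- \frac{34526}{\left(-91 + P\right) \left(-150\right)} = - \frac{34526}{\left(-91 - 1\right) \left(-150\right)} = - \frac{34526}{\left(-92\right) \left(-150\right)} = - \frac{34526}{13800} = \left(-34526\right) \frac{1}{13800} = - \frac{17263}{6900}$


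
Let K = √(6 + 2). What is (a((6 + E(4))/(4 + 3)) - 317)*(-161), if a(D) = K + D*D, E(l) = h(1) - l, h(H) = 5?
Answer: 50876 - 322*√2 ≈ 50421.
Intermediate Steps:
K = 2*√2 (K = √8 = 2*√2 ≈ 2.8284)
E(l) = 5 - l
a(D) = D² + 2*√2 (a(D) = 2*√2 + D*D = 2*√2 + D² = D² + 2*√2)
(a((6 + E(4))/(4 + 3)) - 317)*(-161) = ((((6 + (5 - 1*4))/(4 + 3))² + 2*√2) - 317)*(-161) = ((((6 + (5 - 4))/7)² + 2*√2) - 317)*(-161) = ((((6 + 1)*(⅐))² + 2*√2) - 317)*(-161) = (((7*(⅐))² + 2*√2) - 317)*(-161) = ((1² + 2*√2) - 317)*(-161) = ((1 + 2*√2) - 317)*(-161) = (-316 + 2*√2)*(-161) = 50876 - 322*√2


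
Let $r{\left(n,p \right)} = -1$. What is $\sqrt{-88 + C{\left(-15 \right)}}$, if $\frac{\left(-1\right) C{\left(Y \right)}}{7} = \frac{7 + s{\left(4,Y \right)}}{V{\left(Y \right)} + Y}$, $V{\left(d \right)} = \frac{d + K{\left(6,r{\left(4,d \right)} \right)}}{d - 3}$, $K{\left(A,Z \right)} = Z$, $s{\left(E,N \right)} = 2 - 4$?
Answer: $\frac{i \sqrt{1379347}}{127} \approx 9.2477 i$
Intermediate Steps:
$s{\left(E,N \right)} = -2$
$V{\left(d \right)} = \frac{-1 + d}{-3 + d}$ ($V{\left(d \right)} = \frac{d - 1}{d - 3} = \frac{-1 + d}{-3 + d}$)
$C{\left(Y \right)} = - \frac{35}{Y + \frac{-1 + Y}{-3 + Y}}$ ($C{\left(Y \right)} = - 7 \frac{7 - 2}{\frac{-1 + Y}{-3 + Y} + Y} = - 7 \frac{5}{Y + \frac{-1 + Y}{-3 + Y}} = - \frac{35}{Y + \frac{-1 + Y}{-3 + Y}}$)
$\sqrt{-88 + C{\left(-15 \right)}} = \sqrt{-88 + \frac{35 \left(3 - -15\right)}{-1 - 15 - 15 \left(-3 - 15\right)}} = \sqrt{-88 + \frac{35 \left(3 + 15\right)}{-1 - 15 - -270}} = \sqrt{-88 + 35 \frac{1}{-1 - 15 + 270} \cdot 18} = \sqrt{-88 + 35 \cdot \frac{1}{254} \cdot 18} = \sqrt{-88 + \frac{315}{127}} = \sqrt{- \frac{10861}{127}} = \frac{i \sqrt{1379347}}{127}$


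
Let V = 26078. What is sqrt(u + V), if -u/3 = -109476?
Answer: sqrt(354506) ≈ 595.40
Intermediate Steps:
u = 328428 (u = -3*(-109476) = 328428)
sqrt(u + V) = sqrt(328428 + 26078) = sqrt(354506)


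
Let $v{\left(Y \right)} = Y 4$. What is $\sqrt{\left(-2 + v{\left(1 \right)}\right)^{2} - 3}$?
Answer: $1$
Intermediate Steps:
$v{\left(Y \right)} = 4 Y$
$\sqrt{\left(-2 + v{\left(1 \right)}\right)^{2} - 3} = \sqrt{\left(-2 + 4 \cdot 1\right)^{2} - 3} = \sqrt{\left(-2 + 4\right)^{2} - 3} = \sqrt{2^{2} - 3} = \sqrt{4 - 3} = \sqrt{1} = 1$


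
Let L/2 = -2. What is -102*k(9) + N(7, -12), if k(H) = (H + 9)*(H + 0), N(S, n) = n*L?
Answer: -16476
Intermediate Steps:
L = -4 (L = 2*(-2) = -4)
N(S, n) = -4*n (N(S, n) = n*(-4) = -4*n)
k(H) = H*(9 + H) (k(H) = (9 + H)*H = H*(9 + H))
-102*k(9) + N(7, -12) = -918*(9 + 9) - 4*(-12) = -918*18 + 48 = -102*162 + 48 = -16524 + 48 = -16476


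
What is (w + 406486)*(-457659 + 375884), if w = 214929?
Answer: -50816211625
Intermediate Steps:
(w + 406486)*(-457659 + 375884) = (214929 + 406486)*(-457659 + 375884) = 621415*(-81775) = -50816211625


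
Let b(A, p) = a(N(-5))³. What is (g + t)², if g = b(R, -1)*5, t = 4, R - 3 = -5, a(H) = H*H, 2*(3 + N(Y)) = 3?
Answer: 15217801/4096 ≈ 3715.3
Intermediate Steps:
N(Y) = -3/2 (N(Y) = -3 + (½)*3 = -3 + 3/2 = -3/2)
a(H) = H²
R = -2 (R = 3 - 5 = -2)
b(A, p) = 729/64 (b(A, p) = ((-3/2)²)³ = (9/4)³ = 729/64)
g = 3645/64 (g = (729/64)*5 = 3645/64 ≈ 56.953)
(g + t)² = (3645/64 + 4)² = (3901/64)² = 15217801/4096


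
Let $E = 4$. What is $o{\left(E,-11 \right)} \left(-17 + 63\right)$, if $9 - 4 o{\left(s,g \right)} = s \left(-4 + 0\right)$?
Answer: $\frac{575}{2} \approx 287.5$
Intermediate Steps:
$o{\left(s,g \right)} = \frac{9}{4} + s$ ($o{\left(s,g \right)} = \frac{9}{4} - \frac{s \left(-4 + 0\right)}{4} = \frac{9}{4} - \frac{s \left(-4\right)}{4} = \frac{9}{4} - \frac{\left(-4\right) s}{4} = \frac{9}{4} + s$)
$o{\left(E,-11 \right)} \left(-17 + 63\right) = \left(\frac{9}{4} + 4\right) \left(-17 + 63\right) = \frac{25}{4} \cdot 46 = \frac{575}{2}$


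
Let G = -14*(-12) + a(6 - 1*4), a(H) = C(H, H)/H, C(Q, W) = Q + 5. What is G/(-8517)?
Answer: -343/17034 ≈ -0.020136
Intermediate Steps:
C(Q, W) = 5 + Q
a(H) = (5 + H)/H
G = 343/2 (G = -14*(-12) + (5 + (6 - 1*4))/(6 - 1*4) = 168 + (5 + (6 - 4))/(6 - 4) = 168 + (5 + 2)/2 = 168 + (1/2)*7 = 168 + 7/2 = 343/2 ≈ 171.50)
G/(-8517) = (343/2)/(-8517) = (343/2)*(-1/8517) = -343/17034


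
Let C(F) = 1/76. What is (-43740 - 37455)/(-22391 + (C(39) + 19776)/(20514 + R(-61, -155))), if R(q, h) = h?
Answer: 125631724380/34643733067 ≈ 3.6264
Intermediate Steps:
C(F) = 1/76
(-43740 - 37455)/(-22391 + (C(39) + 19776)/(20514 + R(-61, -155))) = (-43740 - 37455)/(-22391 + (1/76 + 19776)/(20514 - 155)) = -81195/(-22391 + (1502977/76)/20359) = -81195/(-22391 + (1502977/76)*(1/20359)) = -81195/(-22391 + 1502977/1547284) = -81195/(-34643733067/1547284) = -81195*(-1547284/34643733067) = 125631724380/34643733067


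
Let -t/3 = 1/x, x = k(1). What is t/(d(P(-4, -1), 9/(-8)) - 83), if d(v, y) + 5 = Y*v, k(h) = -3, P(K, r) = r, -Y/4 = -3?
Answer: -1/100 ≈ -0.010000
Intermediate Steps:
Y = 12 (Y = -4*(-3) = 12)
x = -3
t = 1 (t = -3/(-3) = -3*(-⅓) = 1)
d(v, y) = -5 + 12*v
t/(d(P(-4, -1), 9/(-8)) - 83) = 1/((-5 + 12*(-1)) - 83) = 1/((-5 - 12) - 83) = 1/(-17 - 83) = 1/(-100) = 1*(-1/100) = -1/100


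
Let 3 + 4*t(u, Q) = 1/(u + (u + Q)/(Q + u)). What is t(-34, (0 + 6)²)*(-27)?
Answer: 225/11 ≈ 20.455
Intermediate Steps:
t(u, Q) = -¾ + 1/(4*(1 + u)) (t(u, Q) = -¾ + 1/(4*(u + (u + Q)/(Q + u))) = -¾ + 1/(4*(u + (Q + u)/(Q + u))) = -¾ + 1/(4*(u + 1)) = -¾ + 1/(4*(1 + u)))
t(-34, (0 + 6)²)*(-27) = ((-2 - 3*(-34))/(4*(1 - 34)))*(-27) = ((¼)*(-2 + 102)/(-33))*(-27) = ((¼)*(-1/33)*100)*(-27) = -25/33*(-27) = 225/11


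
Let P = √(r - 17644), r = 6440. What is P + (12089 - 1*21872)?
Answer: -9783 + 2*I*√2801 ≈ -9783.0 + 105.85*I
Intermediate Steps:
P = 2*I*√2801 (P = √(6440 - 17644) = √(-11204) = 2*I*√2801 ≈ 105.85*I)
P + (12089 - 1*21872) = 2*I*√2801 + (12089 - 1*21872) = 2*I*√2801 + (12089 - 21872) = 2*I*√2801 - 9783 = -9783 + 2*I*√2801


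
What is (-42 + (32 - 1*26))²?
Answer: 1296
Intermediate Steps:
(-42 + (32 - 1*26))² = (-42 + (32 - 26))² = (-42 + 6)² = (-36)² = 1296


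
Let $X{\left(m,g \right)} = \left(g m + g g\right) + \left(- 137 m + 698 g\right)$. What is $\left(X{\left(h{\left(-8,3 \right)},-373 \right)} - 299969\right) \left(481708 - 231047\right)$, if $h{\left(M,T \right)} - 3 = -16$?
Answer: $-103915026804$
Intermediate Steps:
$h{\left(M,T \right)} = -13$ ($h{\left(M,T \right)} = 3 - 16 = -13$)
$X{\left(m,g \right)} = g^{2} - 137 m + 698 g + g m$ ($X{\left(m,g \right)} = \left(g m + g^{2}\right) + \left(- 137 m + 698 g\right) = \left(g^{2} + g m\right) + \left(- 137 m + 698 g\right) = g^{2} - 137 m + 698 g + g m$)
$\left(X{\left(h{\left(-8,3 \right)},-373 \right)} - 299969\right) \left(481708 - 231047\right) = \left(\left(\left(-373\right)^{2} - -1781 + 698 \left(-373\right) - -4849\right) - 299969\right) \left(481708 - 231047\right) = \left(\left(139129 + 1781 - 260354 + 4849\right) - 299969\right) 250661 = \left(-114595 - 299969\right) 250661 = \left(-414564\right) 250661 = -103915026804$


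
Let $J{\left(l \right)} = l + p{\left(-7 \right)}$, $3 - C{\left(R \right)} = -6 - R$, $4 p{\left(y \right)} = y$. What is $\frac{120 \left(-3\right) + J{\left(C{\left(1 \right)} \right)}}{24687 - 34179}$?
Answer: $\frac{67}{1808} \approx 0.037058$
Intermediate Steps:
$p{\left(y \right)} = \frac{y}{4}$
$C{\left(R \right)} = 9 + R$ ($C{\left(R \right)} = 3 - \left(-6 - R\right) = 3 + \left(6 + R\right) = 9 + R$)
$J{\left(l \right)} = - \frac{7}{4} + l$ ($J{\left(l \right)} = l + \frac{1}{4} \left(-7\right) = l - \frac{7}{4} = - \frac{7}{4} + l$)
$\frac{120 \left(-3\right) + J{\left(C{\left(1 \right)} \right)}}{24687 - 34179} = \frac{120 \left(-3\right) + \left(- \frac{7}{4} + \left(9 + 1\right)\right)}{24687 - 34179} = \frac{-360 + \left(- \frac{7}{4} + 10\right)}{-9492} = \left(-360 + \frac{33}{4}\right) \left(- \frac{1}{9492}\right) = \left(- \frac{1407}{4}\right) \left(- \frac{1}{9492}\right) = \frac{67}{1808}$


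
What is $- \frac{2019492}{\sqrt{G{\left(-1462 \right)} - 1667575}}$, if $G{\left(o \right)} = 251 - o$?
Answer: $\frac{1009746 i \sqrt{1665862}}{832931} \approx 1564.7 i$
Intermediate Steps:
$- \frac{2019492}{\sqrt{G{\left(-1462 \right)} - 1667575}} = - \frac{2019492}{\sqrt{\left(251 - -1462\right) - 1667575}} = - \frac{2019492}{\sqrt{\left(251 + 1462\right) - 1667575}} = - \frac{2019492}{\sqrt{1713 - 1667575}} = - \frac{2019492}{\sqrt{-1665862}} = - \frac{2019492}{i \sqrt{1665862}} = - 2019492 \left(- \frac{i \sqrt{1665862}}{1665862}\right) = \frac{1009746 i \sqrt{1665862}}{832931}$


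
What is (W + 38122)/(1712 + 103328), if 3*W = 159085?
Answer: 273451/315120 ≈ 0.86777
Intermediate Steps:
W = 159085/3 (W = (⅓)*159085 = 159085/3 ≈ 53028.)
(W + 38122)/(1712 + 103328) = (159085/3 + 38122)/(1712 + 103328) = (273451/3)/105040 = (273451/3)*(1/105040) = 273451/315120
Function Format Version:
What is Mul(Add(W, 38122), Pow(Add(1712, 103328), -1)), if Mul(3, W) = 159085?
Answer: Rational(273451, 315120) ≈ 0.86777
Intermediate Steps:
W = Rational(159085, 3) (W = Mul(Rational(1, 3), 159085) = Rational(159085, 3) ≈ 53028.)
Mul(Add(W, 38122), Pow(Add(1712, 103328), -1)) = Mul(Add(Rational(159085, 3), 38122), Pow(Add(1712, 103328), -1)) = Mul(Rational(273451, 3), Pow(105040, -1)) = Mul(Rational(273451, 3), Rational(1, 105040)) = Rational(273451, 315120)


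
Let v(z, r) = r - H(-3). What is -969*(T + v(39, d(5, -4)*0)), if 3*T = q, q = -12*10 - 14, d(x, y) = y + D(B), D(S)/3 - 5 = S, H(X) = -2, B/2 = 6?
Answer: 41344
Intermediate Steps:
B = 12 (B = 2*6 = 12)
D(S) = 15 + 3*S
d(x, y) = 51 + y (d(x, y) = y + (15 + 3*12) = y + (15 + 36) = y + 51 = 51 + y)
v(z, r) = 2 + r (v(z, r) = r - 1*(-2) = r + 2 = 2 + r)
q = -134 (q = -120 - 14 = -134)
T = -134/3 (T = (⅓)*(-134) = -134/3 ≈ -44.667)
-969*(T + v(39, d(5, -4)*0)) = -969*(-134/3 + (2 + (51 - 4)*0)) = -969*(-134/3 + (2 + 47*0)) = -969*(-134/3 + (2 + 0)) = -969*(-134/3 + 2) = -969*(-128/3) = 41344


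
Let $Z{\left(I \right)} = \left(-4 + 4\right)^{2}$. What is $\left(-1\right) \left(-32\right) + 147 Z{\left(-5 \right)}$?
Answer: $32$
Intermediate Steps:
$Z{\left(I \right)} = 0$ ($Z{\left(I \right)} = 0^{2} = 0$)
$\left(-1\right) \left(-32\right) + 147 Z{\left(-5 \right)} = \left(-1\right) \left(-32\right) + 147 \cdot 0 = 32 + 0 = 32$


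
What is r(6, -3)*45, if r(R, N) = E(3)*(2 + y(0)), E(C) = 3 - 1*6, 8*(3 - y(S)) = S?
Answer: -675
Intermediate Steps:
y(S) = 3 - S/8
E(C) = -3 (E(C) = 3 - 6 = -3)
r(R, N) = -15 (r(R, N) = -3*(2 + (3 - 1/8*0)) = -3*(2 + (3 + 0)) = -3*(2 + 3) = -3*5 = -15)
r(6, -3)*45 = -15*45 = -675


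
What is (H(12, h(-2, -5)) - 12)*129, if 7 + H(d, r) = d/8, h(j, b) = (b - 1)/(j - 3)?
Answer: -4515/2 ≈ -2257.5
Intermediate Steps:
h(j, b) = (-1 + b)/(-3 + j)
H(d, r) = -7 + d/8
(H(12, h(-2, -5)) - 12)*129 = ((-7 + (⅛)*12) - 12)*129 = ((-7 + 3/2) - 12)*129 = (-11/2 - 12)*129 = -35/2*129 = -4515/2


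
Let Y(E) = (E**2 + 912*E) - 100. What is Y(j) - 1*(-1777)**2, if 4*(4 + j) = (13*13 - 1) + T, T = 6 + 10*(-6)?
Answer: -12539539/4 ≈ -3.1349e+6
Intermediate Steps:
T = -54 (T = 6 - 60 = -54)
j = 49/2 (j = -4 + ((13*13 - 1) - 54)/4 = -4 + ((169 - 1) - 54)/4 = -4 + (168 - 54)/4 = -4 + (1/4)*114 = -4 + 57/2 = 49/2 ≈ 24.500)
Y(E) = -100 + E**2 + 912*E
Y(j) - 1*(-1777)**2 = (-100 + (49/2)**2 + 912*(49/2)) - 1*(-1777)**2 = (-100 + 2401/4 + 22344) - 1*3157729 = 91377/4 - 3157729 = -12539539/4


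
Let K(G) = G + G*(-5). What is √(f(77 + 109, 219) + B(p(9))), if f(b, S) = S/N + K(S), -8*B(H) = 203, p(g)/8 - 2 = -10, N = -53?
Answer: I*√40697110/212 ≈ 30.092*I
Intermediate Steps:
p(g) = -64 (p(g) = 16 + 8*(-10) = 16 - 80 = -64)
B(H) = -203/8 (B(H) = -⅛*203 = -203/8)
K(G) = -4*G (K(G) = G - 5*G = -4*G)
f(b, S) = -213*S/53 (f(b, S) = S/(-53) - 4*S = -S/53 - 4*S = -213*S/53)
√(f(77 + 109, 219) + B(p(9))) = √(-213/53*219 - 203/8) = √(-46647/53 - 203/8) = √(-383935/424) = I*√40697110/212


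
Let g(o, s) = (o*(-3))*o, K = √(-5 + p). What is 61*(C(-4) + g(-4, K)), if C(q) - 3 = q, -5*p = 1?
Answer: -2989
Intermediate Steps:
p = -⅕ (p = -⅕*1 = -⅕ ≈ -0.20000)
C(q) = 3 + q
K = I*√130/5 (K = √(-5 - ⅕) = √(-26/5) = I*√130/5 ≈ 2.2803*I)
g(o, s) = -3*o² (g(o, s) = (-3*o)*o = -3*o²)
61*(C(-4) + g(-4, K)) = 61*((3 - 4) - 3*(-4)²) = 61*(-1 - 3*16) = 61*(-1 - 48) = 61*(-49) = -2989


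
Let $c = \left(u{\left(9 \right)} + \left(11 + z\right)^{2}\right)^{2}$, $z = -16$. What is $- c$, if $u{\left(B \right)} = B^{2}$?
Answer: $-11236$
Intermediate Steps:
$c = 11236$ ($c = \left(9^{2} + \left(11 - 16\right)^{2}\right)^{2} = \left(81 + \left(-5\right)^{2}\right)^{2} = \left(81 + 25\right)^{2} = 106^{2} = 11236$)
$- c = \left(-1\right) 11236 = -11236$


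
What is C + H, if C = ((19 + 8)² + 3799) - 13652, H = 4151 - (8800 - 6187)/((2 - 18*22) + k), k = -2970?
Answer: -16726559/3364 ≈ -4972.2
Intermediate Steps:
H = 13966577/3364 (H = 4151 - (8800 - 6187)/((2 - 18*22) - 2970) = 4151 - 2613/((2 - 396) - 2970) = 4151 - 2613/(-394 - 2970) = 4151 - 2613/(-3364) = 4151 - 2613*(-1)/3364 = 4151 - 1*(-2613/3364) = 4151 + 2613/3364 = 13966577/3364 ≈ 4151.8)
C = -9124 (C = (27² + 3799) - 13652 = (729 + 3799) - 13652 = 4528 - 13652 = -9124)
C + H = -9124 + 13966577/3364 = -16726559/3364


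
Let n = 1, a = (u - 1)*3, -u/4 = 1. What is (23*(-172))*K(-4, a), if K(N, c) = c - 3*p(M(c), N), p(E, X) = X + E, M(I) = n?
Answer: 23736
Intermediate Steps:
u = -4 (u = -4*1 = -4)
a = -15 (a = (-4 - 1)*3 = -5*3 = -15)
M(I) = 1
p(E, X) = E + X
K(N, c) = -3 + c - 3*N (K(N, c) = c - 3*(1 + N) = c + (-3 - 3*N) = -3 + c - 3*N)
(23*(-172))*K(-4, a) = (23*(-172))*(-3 - 15 - 3*(-4)) = -3956*(-3 - 15 + 12) = -3956*(-6) = 23736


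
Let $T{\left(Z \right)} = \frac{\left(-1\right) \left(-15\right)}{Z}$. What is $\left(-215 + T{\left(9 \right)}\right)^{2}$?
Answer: $\frac{409600}{9} \approx 45511.0$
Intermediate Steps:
$T{\left(Z \right)} = \frac{15}{Z}$
$\left(-215 + T{\left(9 \right)}\right)^{2} = \left(-215 + \frac{15}{9}\right)^{2} = \left(-215 + 15 \cdot \frac{1}{9}\right)^{2} = \left(-215 + \frac{5}{3}\right)^{2} = \left(- \frac{640}{3}\right)^{2} = \frac{409600}{9}$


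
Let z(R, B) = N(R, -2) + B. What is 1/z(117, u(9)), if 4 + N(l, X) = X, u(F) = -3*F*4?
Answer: -1/114 ≈ -0.0087719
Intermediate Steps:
u(F) = -12*F
N(l, X) = -4 + X
z(R, B) = -6 + B (z(R, B) = (-4 - 2) + B = -6 + B)
1/z(117, u(9)) = 1/(-6 - 12*9) = 1/(-6 - 108) = 1/(-114) = -1/114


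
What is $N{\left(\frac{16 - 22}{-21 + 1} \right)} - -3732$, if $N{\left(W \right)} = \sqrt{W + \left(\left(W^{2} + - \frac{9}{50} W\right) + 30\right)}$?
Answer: $3732 + \frac{4 \sqrt{1185}}{25} \approx 3737.5$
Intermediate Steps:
$N{\left(W \right)} = \sqrt{30 + W^{2} + \frac{41 W}{50}}$ ($N{\left(W \right)} = \sqrt{W + \left(\left(W^{2} + \left(-9\right) \frac{1}{50} W\right) + 30\right)} = \sqrt{W + \left(\left(W^{2} - \frac{9 W}{50}\right) + 30\right)} = \sqrt{W + \left(30 + W^{2} - \frac{9 W}{50}\right)} = \sqrt{30 + W^{2} + \frac{41 W}{50}}$)
$N{\left(\frac{16 - 22}{-21 + 1} \right)} - -3732 = \frac{\sqrt{3000 + 82 \frac{16 - 22}{-21 + 1} + 100 \left(\frac{16 - 22}{-21 + 1}\right)^{2}}}{10} - -3732 = \frac{\sqrt{3000 + 82 \left(- \frac{6}{-20}\right) + 100 \left(- \frac{6}{-20}\right)^{2}}}{10} + 3732 = \frac{\sqrt{3000 + 82 \left(\left(-6\right) \left(- \frac{1}{20}\right)\right) + 100 \left(\left(-6\right) \left(- \frac{1}{20}\right)\right)^{2}}}{10} + 3732 = \frac{\sqrt{3000 + 82 \cdot \frac{3}{10} + 100 \left(\frac{3}{10}\right)^{2}}}{10} + 3732 = \frac{\sqrt{3000 + \frac{123}{5} + 100 \cdot \frac{9}{100}}}{10} + 3732 = \frac{\sqrt{3000 + \frac{123}{5} + 9}}{10} + 3732 = \frac{\sqrt{\frac{15168}{5}}}{10} + 3732 = \frac{\frac{8}{5} \sqrt{1185}}{10} + 3732 = \frac{4 \sqrt{1185}}{25} + 3732 = 3732 + \frac{4 \sqrt{1185}}{25}$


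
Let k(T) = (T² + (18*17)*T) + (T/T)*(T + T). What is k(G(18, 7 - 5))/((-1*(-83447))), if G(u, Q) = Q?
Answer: 620/83447 ≈ 0.0074299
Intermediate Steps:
k(T) = T² + 308*T (k(T) = (T² + 306*T) + 1*(2*T) = (T² + 306*T) + 2*T = T² + 308*T)
k(G(18, 7 - 5))/((-1*(-83447))) = ((7 - 5)*(308 + (7 - 5)))/((-1*(-83447))) = (2*(308 + 2))/83447 = (2*310)*(1/83447) = 620*(1/83447) = 620/83447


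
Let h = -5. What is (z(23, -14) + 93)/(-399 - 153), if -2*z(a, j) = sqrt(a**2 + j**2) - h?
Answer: -181/1104 + 5*sqrt(29)/1104 ≈ -0.13956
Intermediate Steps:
z(a, j) = -5/2 - sqrt(a**2 + j**2)/2 (z(a, j) = -(sqrt(a**2 + j**2) - 1*(-5))/2 = -(sqrt(a**2 + j**2) + 5)/2 = -(5 + sqrt(a**2 + j**2))/2 = -5/2 - sqrt(a**2 + j**2)/2)
(z(23, -14) + 93)/(-399 - 153) = ((-5/2 - sqrt(23**2 + (-14)**2)/2) + 93)/(-399 - 153) = ((-5/2 - sqrt(529 + 196)/2) + 93)/(-552) = ((-5/2 - 5*sqrt(29)/2) + 93)*(-1/552) = (181/2 - 5*sqrt(29)/2)*(-1/552) = -181/1104 + 5*sqrt(29)/1104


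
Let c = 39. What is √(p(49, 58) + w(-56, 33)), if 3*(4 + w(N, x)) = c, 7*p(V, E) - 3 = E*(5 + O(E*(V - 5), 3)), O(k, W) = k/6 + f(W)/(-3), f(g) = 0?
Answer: 274*√21/21 ≈ 59.792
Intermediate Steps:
O(k, W) = k/6 (O(k, W) = k/6 + 0/(-3) = k*(⅙) + 0*(-⅓) = k/6 + 0 = k/6)
p(V, E) = 3/7 + E*(5 + E*(-5 + V)/6)/7 (p(V, E) = 3/7 + (E*(5 + (E*(V - 5))/6))/7 = 3/7 + (E*(5 + (E*(-5 + V))/6))/7 = 3/7 + (E*(5 + E*(-5 + V)/6))/7 = 3/7 + E*(5 + E*(-5 + V)/6)/7)
w(N, x) = 9 (w(N, x) = -4 + (⅓)*39 = -4 + 13 = 9)
√(p(49, 58) + w(-56, 33)) = √((3/7 + (5/7)*58 + (1/42)*58²*(-5 + 49)) + 9) = √((3/7 + 290/7 + (1/42)*3364*44) + 9) = √((3/7 + 290/7 + 74008/21) + 9) = √(74887/21 + 9) = √(75076/21) = 274*√21/21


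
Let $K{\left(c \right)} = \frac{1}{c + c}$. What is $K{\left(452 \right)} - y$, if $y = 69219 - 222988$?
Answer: $\frac{139007177}{904} \approx 1.5377 \cdot 10^{5}$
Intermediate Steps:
$y = -153769$ ($y = 69219 - 222988 = -153769$)
$K{\left(c \right)} = \frac{1}{2 c}$
$K{\left(452 \right)} - y = \frac{1}{2 \cdot 452} - -153769 = \frac{1}{2} \cdot \frac{1}{452} + 153769 = \frac{1}{904} + 153769 = \frac{139007177}{904}$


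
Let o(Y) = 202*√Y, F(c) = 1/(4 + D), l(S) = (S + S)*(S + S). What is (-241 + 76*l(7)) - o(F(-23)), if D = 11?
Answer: 14655 - 202*√15/15 ≈ 14603.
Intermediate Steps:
l(S) = 4*S² (l(S) = (2*S)*(2*S) = 4*S²)
F(c) = 1/15 (F(c) = 1/(4 + 11) = 1/15)
(-241 + 76*l(7)) - o(F(-23)) = (-241 + 76*(4*7²)) - 202*√(1/15) = (-241 + 76*(4*49)) - 202*√15/15 = (-241 + 76*196) - 202*√15/15 = (-241 + 14896) - 202*√15/15 = 14655 - 202*√15/15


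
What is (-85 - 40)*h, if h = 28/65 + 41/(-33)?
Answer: 43525/429 ≈ 101.46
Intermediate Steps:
h = -1741/2145 (h = 28*(1/65) + 41*(-1/33) = 28/65 - 41/33 = -1741/2145 ≈ -0.81166)
(-85 - 40)*h = (-85 - 40)*(-1741/2145) = -125*(-1741/2145) = 43525/429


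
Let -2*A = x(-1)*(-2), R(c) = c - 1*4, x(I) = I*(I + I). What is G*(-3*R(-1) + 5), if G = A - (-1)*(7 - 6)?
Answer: 60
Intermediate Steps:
x(I) = 2*I² (x(I) = I*(2*I) = 2*I²)
R(c) = -4 + c (R(c) = c - 4 = -4 + c)
A = 2 (A = -2*(-1)²*(-2)/2 = -2*1*(-2)/2 = -(-2) = -½*(-4) = 2)
G = 3 (G = 2 - (-1)*(7 - 6) = 2 - (-1) = 2 - 1*(-1) = 2 + 1 = 3)
G*(-3*R(-1) + 5) = 3*(-3*(-4 - 1) + 5) = 3*(-3*(-5) + 5) = 3*(15 + 5) = 3*20 = 60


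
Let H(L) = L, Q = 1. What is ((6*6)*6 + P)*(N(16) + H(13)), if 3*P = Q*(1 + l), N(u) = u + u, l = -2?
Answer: 9705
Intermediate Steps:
N(u) = 2*u
P = -⅓ (P = (1*(1 - 2))/3 = (1*(-1))/3 = (⅓)*(-1) = -⅓ ≈ -0.33333)
((6*6)*6 + P)*(N(16) + H(13)) = ((6*6)*6 - ⅓)*(2*16 + 13) = (36*6 - ⅓)*(32 + 13) = (216 - ⅓)*45 = (647/3)*45 = 9705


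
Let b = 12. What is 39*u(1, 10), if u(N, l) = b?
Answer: 468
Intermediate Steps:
u(N, l) = 12
39*u(1, 10) = 39*12 = 468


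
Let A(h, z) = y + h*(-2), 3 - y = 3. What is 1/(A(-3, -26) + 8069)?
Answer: 1/8075 ≈ 0.00012384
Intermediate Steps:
y = 0 (y = 3 - 1*3 = 3 - 3 = 0)
A(h, z) = -2*h (A(h, z) = 0 + h*(-2) = 0 - 2*h = -2*h)
1/(A(-3, -26) + 8069) = 1/(-2*(-3) + 8069) = 1/(6 + 8069) = 1/8075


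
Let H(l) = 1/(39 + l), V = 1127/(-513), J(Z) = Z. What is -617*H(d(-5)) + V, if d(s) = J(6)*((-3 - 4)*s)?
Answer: -199048/42579 ≈ -4.6748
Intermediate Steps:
d(s) = -42*s (d(s) = 6*((-3 - 4)*s) = 6*(-7*s) = -42*s)
V = -1127/513 (V = 1127*(-1/513) = -1127/513 ≈ -2.1969)
-617*H(d(-5)) + V = -617/(39 - 42*(-5)) - 1127/513 = -617/(39 + 210) - 1127/513 = -617/249 - 1127/513 = -199048/42579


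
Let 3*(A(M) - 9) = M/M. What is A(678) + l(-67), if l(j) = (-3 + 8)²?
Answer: 103/3 ≈ 34.333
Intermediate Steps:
A(M) = 28/3 (A(M) = 9 + (M/M)/3 = 9 + (⅓)*1 = 9 + ⅓ = 28/3)
l(j) = 25 (l(j) = 5² = 25)
A(678) + l(-67) = 28/3 + 25 = 103/3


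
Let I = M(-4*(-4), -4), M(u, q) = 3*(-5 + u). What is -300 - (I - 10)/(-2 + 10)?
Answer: -2423/8 ≈ -302.88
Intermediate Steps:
M(u, q) = -15 + 3*u
I = 33 (I = -15 + 3*(-4*(-4)) = -15 + 3*16 = -15 + 48 = 33)
-300 - (I - 10)/(-2 + 10) = -300 - (33 - 10)/(-2 + 10) = -300 - 23/8 = -2423/8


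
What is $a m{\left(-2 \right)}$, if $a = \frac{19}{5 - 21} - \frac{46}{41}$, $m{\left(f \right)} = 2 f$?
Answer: $\frac{1515}{164} \approx 9.2378$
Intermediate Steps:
$a = - \frac{1515}{656}$ ($a = \frac{19}{-16} - \frac{46}{41} = 19 \left(- \frac{1}{16}\right) - \frac{46}{41} = - \frac{19}{16} - \frac{46}{41} = - \frac{1515}{656} \approx -2.3095$)
$a m{\left(-2 \right)} = - \frac{1515 \cdot 2 \left(-2\right)}{656} = \left(- \frac{1515}{656}\right) \left(-4\right) = \frac{1515}{164}$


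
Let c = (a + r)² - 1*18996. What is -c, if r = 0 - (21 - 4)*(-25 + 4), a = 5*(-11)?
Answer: -72208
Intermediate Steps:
a = -55
r = 357 (r = 0 - 17*(-21) = 0 - 1*(-357) = 0 + 357 = 357)
c = 72208 (c = (-55 + 357)² - 1*18996 = 302² - 18996 = 91204 - 18996 = 72208)
-c = -1*72208 = -72208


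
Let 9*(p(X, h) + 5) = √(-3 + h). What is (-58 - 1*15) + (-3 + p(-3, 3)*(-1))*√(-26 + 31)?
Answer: -73 + 2*√5 ≈ -68.528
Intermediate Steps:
p(X, h) = -5 + √(-3 + h)/9
(-58 - 1*15) + (-3 + p(-3, 3)*(-1))*√(-26 + 31) = (-58 - 1*15) + (-3 + (-5 + √(-3 + 3)/9)*(-1))*√(-26 + 31) = (-58 - 15) + (-3 + (-5 + √0/9)*(-1))*√5 = -73 + (-3 + (-5 + (⅑)*0)*(-1))*√5 = -73 + (-3 + (-5 + 0)*(-1))*√5 = -73 + (-3 - 5*(-1))*√5 = -73 + (-3 + 5)*√5 = -73 + 2*√5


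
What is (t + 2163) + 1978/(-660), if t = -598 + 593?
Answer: 711151/330 ≈ 2155.0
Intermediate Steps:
t = -5
(t + 2163) + 1978/(-660) = (-5 + 2163) + 1978/(-660) = 2158 + 1978*(-1/660) = 2158 - 989/330 = 711151/330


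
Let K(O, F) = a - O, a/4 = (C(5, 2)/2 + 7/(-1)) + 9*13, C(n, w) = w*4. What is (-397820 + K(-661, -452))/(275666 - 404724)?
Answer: 396703/129058 ≈ 3.0738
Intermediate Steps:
C(n, w) = 4*w
a = 456 (a = 4*(((4*2)/2 + 7/(-1)) + 9*13) = 4*((8*(1/2) + 7*(-1)) + 117) = 4*((4 - 7) + 117) = 4*(-3 + 117) = 4*114 = 456)
K(O, F) = 456 - O
(-397820 + K(-661, -452))/(275666 - 404724) = (-397820 + (456 - 1*(-661)))/(275666 - 404724) = (-397820 + (456 + 661))/(-129058) = (-397820 + 1117)*(-1/129058) = -396703*(-1/129058) = 396703/129058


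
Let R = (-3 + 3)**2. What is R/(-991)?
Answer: 0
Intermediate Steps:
R = 0 (R = 0**2 = 0)
R/(-991) = 0/(-991) = 0*(-1/991) = 0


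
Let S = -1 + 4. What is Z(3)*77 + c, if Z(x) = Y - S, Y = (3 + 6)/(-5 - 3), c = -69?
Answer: -3093/8 ≈ -386.63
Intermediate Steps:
S = 3
Y = -9/8 (Y = 9/(-8) = 9*(-1/8) = -9/8 ≈ -1.1250)
Z(x) = -33/8 (Z(x) = -9/8 - 1*3 = -9/8 - 3 = -33/8)
Z(3)*77 + c = -33/8*77 - 69 = -2541/8 - 69 = -3093/8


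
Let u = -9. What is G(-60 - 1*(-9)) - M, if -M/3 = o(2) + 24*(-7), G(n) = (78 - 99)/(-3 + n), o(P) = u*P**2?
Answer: -11009/18 ≈ -611.61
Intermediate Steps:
o(P) = -9*P**2
G(n) = -21/(-3 + n)
M = 612 (M = -3*(-9*2**2 + 24*(-7)) = -3*(-9*4 - 168) = -3*(-36 - 168) = -3*(-204) = 612)
G(-60 - 1*(-9)) - M = -21/(-3 + (-60 - 1*(-9))) - 1*612 = -21/(-3 + (-60 + 9)) - 612 = -21/(-3 - 51) - 612 = -21/(-54) - 612 = -21*(-1/54) - 612 = 7/18 - 612 = -11009/18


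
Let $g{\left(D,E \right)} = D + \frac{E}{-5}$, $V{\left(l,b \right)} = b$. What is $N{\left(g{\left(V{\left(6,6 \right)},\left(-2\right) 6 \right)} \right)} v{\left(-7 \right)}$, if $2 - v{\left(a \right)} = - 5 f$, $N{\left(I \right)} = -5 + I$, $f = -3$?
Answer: $- \frac{221}{5} \approx -44.2$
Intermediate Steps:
$g{\left(D,E \right)} = D - \frac{E}{5}$ ($g{\left(D,E \right)} = D + E \left(- \frac{1}{5}\right) = D - \frac{E}{5}$)
$v{\left(a \right)} = -13$ ($v{\left(a \right)} = 2 - \left(-5\right) \left(-3\right) = 2 - 15 = -13$)
$N{\left(g{\left(V{\left(6,6 \right)},\left(-2\right) 6 \right)} \right)} v{\left(-7 \right)} = \left(-5 + \left(6 - \frac{\left(-2\right) 6}{5}\right)\right) \left(-13\right) = \left(-5 + \left(6 - - \frac{12}{5}\right)\right) \left(-13\right) = \left(-5 + \left(6 + \frac{12}{5}\right)\right) \left(-13\right) = \left(-5 + \frac{42}{5}\right) \left(-13\right) = \frac{17}{5} \left(-13\right) = - \frac{221}{5}$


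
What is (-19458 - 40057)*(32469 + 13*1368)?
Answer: -2990807295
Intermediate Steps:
(-19458 - 40057)*(32469 + 13*1368) = -59515*(32469 + 17784) = -59515*50253 = -2990807295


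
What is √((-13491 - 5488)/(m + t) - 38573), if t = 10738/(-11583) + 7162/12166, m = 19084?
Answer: 2*I*√852636086120168971559795/9402959015 ≈ 196.4*I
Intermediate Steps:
t = -166717/492723 (t = 10738*(-1/11583) + 7162*(1/12166) = -826/891 + 3581/6083 = -166717/492723 ≈ -0.33836)
√((-13491 - 5488)/(m + t) - 38573) = √((-13491 - 5488)/(19084 - 166717/492723) - 38573) = √(-18979/9402959015/492723 - 38573) = √(-18979*492723/9402959015 - 38573) = √(-9351389817/9402959015 - 38573) = √(-362709689475412/9402959015) = 2*I*√852636086120168971559795/9402959015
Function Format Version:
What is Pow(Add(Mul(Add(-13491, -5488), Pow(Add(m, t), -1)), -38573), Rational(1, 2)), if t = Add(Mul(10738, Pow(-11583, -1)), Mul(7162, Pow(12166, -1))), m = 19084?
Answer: Mul(Rational(2, 9402959015), I, Pow(852636086120168971559795, Rational(1, 2))) ≈ Mul(196.40, I)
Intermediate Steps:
t = Rational(-166717, 492723) (t = Add(Mul(10738, Rational(-1, 11583)), Mul(7162, Rational(1, 12166))) = Add(Rational(-826, 891), Rational(3581, 6083)) = Rational(-166717, 492723) ≈ -0.33836)
Pow(Add(Mul(Add(-13491, -5488), Pow(Add(m, t), -1)), -38573), Rational(1, 2)) = Pow(Add(Mul(Add(-13491, -5488), Pow(Add(19084, Rational(-166717, 492723)), -1)), -38573), Rational(1, 2)) = Pow(Add(Mul(-18979, Pow(Rational(9402959015, 492723), -1)), -38573), Rational(1, 2)) = Pow(Add(Mul(-18979, Rational(492723, 9402959015)), -38573), Rational(1, 2)) = Pow(Add(Rational(-9351389817, 9402959015), -38573), Rational(1, 2)) = Pow(Rational(-362709689475412, 9402959015), Rational(1, 2)) = Mul(Rational(2, 9402959015), I, Pow(852636086120168971559795, Rational(1, 2)))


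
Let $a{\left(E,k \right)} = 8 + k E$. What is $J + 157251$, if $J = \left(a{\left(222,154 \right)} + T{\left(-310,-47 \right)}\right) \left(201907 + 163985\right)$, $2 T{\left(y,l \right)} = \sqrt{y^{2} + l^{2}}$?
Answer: $12512200083 + 182946 \sqrt{98309} \approx 1.257 \cdot 10^{10}$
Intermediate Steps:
$T{\left(y,l \right)} = \frac{\sqrt{l^{2} + y^{2}}}{2}$ ($T{\left(y,l \right)} = \frac{\sqrt{y^{2} + l^{2}}}{2} = \frac{\sqrt{l^{2} + y^{2}}}{2}$)
$a{\left(E,k \right)} = 8 + E k$
$J = 12512042832 + 182946 \sqrt{98309}$ ($J = \left(\left(8 + 222 \cdot 154\right) + \frac{\sqrt{\left(-47\right)^{2} + \left(-310\right)^{2}}}{2}\right) \left(201907 + 163985\right) = \left(\left(8 + 34188\right) + \frac{\sqrt{2209 + 96100}}{2}\right) 365892 = \left(34196 + \frac{\sqrt{98309}}{2}\right) 365892 = 12512042832 + 182946 \sqrt{98309} \approx 1.2569 \cdot 10^{10}$)
$J + 157251 = \left(12512042832 + 182946 \sqrt{98309}\right) + 157251 = 12512200083 + 182946 \sqrt{98309}$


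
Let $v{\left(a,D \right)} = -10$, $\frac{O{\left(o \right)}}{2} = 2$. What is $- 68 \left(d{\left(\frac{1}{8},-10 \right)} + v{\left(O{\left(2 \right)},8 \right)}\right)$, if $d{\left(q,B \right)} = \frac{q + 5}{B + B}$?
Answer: $\frac{27897}{40} \approx 697.42$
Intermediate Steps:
$O{\left(o \right)} = 4$ ($O{\left(o \right)} = 2 \cdot 2 = 4$)
$d{\left(q,B \right)} = \frac{5 + q}{2 B}$
$- 68 \left(d{\left(\frac{1}{8},-10 \right)} + v{\left(O{\left(2 \right)},8 \right)}\right) = - 68 \left(\frac{5 + \frac{1}{8}}{2 \left(-10\right)} - 10\right) = - 68 \left(\frac{1}{2} \left(- \frac{1}{10}\right) \left(5 + \frac{1}{8}\right) - 10\right) = - 68 \left(\frac{1}{2} \left(- \frac{1}{10}\right) \frac{41}{8} - 10\right) = - 68 \left(- \frac{41}{160} - 10\right) = \left(-68\right) \left(- \frac{1641}{160}\right) = \frac{27897}{40}$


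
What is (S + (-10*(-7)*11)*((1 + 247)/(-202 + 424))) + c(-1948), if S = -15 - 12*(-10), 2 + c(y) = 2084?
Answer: 338237/111 ≈ 3047.2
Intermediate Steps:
c(y) = 2082 (c(y) = -2 + 2084 = 2082)
S = 105 (S = -15 + 120 = 105)
(S + (-10*(-7)*11)*((1 + 247)/(-202 + 424))) + c(-1948) = (105 + (-10*(-7)*11)*((1 + 247)/(-202 + 424))) + 2082 = (105 + (70*11)*(248/222)) + 2082 = (105 + 770*(248*(1/222))) + 2082 = (105 + 770*(124/111)) + 2082 = (105 + 95480/111) + 2082 = 107135/111 + 2082 = 338237/111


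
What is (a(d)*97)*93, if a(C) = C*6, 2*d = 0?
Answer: 0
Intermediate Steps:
d = 0 (d = (1/2)*0 = 0)
a(C) = 6*C
(a(d)*97)*93 = ((6*0)*97)*93 = (0*97)*93 = 0*93 = 0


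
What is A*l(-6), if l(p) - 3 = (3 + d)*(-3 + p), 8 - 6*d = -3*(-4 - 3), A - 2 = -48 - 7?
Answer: 477/2 ≈ 238.50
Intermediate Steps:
A = -53 (A = 2 + (-48 - 7) = 2 - 55 = -53)
d = -13/6 (d = 4/3 - (-1)*(-4 - 3)/2 = 4/3 - (-1)*(-7)/2 = 4/3 - ⅙*21 = 4/3 - 7/2 = -13/6 ≈ -2.1667)
l(p) = ½ + 5*p/6 (l(p) = 3 + (3 - 13/6)*(-3 + p) = 3 + 5*(-3 + p)/6 = 3 + (-5/2 + 5*p/6) = ½ + 5*p/6)
A*l(-6) = -53*(½ + (⅚)*(-6)) = -53*(½ - 5) = -53*(-9/2) = 477/2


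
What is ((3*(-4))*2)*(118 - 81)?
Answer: -888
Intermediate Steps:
((3*(-4))*2)*(118 - 81) = -12*2*37 = -24*37 = -888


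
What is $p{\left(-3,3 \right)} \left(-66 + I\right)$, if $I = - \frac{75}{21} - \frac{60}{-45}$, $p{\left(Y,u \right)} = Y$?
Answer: $\frac{1433}{7} \approx 204.71$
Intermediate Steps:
$I = - \frac{47}{21}$ ($I = \left(-75\right) \frac{1}{21} - - \frac{4}{3} = - \frac{25}{7} + \frac{4}{3} = - \frac{47}{21} \approx -2.2381$)
$p{\left(-3,3 \right)} \left(-66 + I\right) = - 3 \left(-66 - \frac{47}{21}\right) = \left(-3\right) \left(- \frac{1433}{21}\right) = \frac{1433}{7}$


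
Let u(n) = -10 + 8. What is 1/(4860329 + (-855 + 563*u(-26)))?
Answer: 1/4858348 ≈ 2.0583e-7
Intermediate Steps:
u(n) = -2
1/(4860329 + (-855 + 563*u(-26))) = 1/(4860329 + (-855 + 563*(-2))) = 1/(4860329 + (-855 - 1126)) = 1/(4860329 - 1981) = 1/4858348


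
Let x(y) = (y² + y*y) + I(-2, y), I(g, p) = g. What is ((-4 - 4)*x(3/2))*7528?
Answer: -150560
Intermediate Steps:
x(y) = -2 + 2*y² (x(y) = (y² + y*y) - 2 = (y² + y²) - 2 = 2*y² - 2 = -2 + 2*y²)
((-4 - 4)*x(3/2))*7528 = ((-4 - 4)*(-2 + 2*(3/2)²))*7528 = -8*(-2 + 2*(3*(½))²)*7528 = -8*(-2 + 2*(3/2)²)*7528 = -8*(-2 + 2*(9/4))*7528 = -8*(-2 + 9/2)*7528 = -8*5/2*7528 = -20*7528 = -150560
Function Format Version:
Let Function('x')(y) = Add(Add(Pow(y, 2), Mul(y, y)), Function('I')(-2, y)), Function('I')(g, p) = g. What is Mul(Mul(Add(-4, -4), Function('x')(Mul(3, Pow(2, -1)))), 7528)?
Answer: -150560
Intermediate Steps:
Function('x')(y) = Add(-2, Mul(2, Pow(y, 2))) (Function('x')(y) = Add(Add(Pow(y, 2), Mul(y, y)), -2) = Add(Add(Pow(y, 2), Pow(y, 2)), -2) = Add(Mul(2, Pow(y, 2)), -2) = Add(-2, Mul(2, Pow(y, 2))))
Mul(Mul(Add(-4, -4), Function('x')(Mul(3, Pow(2, -1)))), 7528) = Mul(Mul(Add(-4, -4), Add(-2, Mul(2, Pow(Mul(3, Pow(2, -1)), 2)))), 7528) = Mul(Mul(-8, Add(-2, Mul(2, Pow(Mul(3, Rational(1, 2)), 2)))), 7528) = Mul(Mul(-8, Add(-2, Mul(2, Pow(Rational(3, 2), 2)))), 7528) = Mul(Mul(-8, Add(-2, Mul(2, Rational(9, 4)))), 7528) = Mul(Mul(-8, Add(-2, Rational(9, 2))), 7528) = Mul(Mul(-8, Rational(5, 2)), 7528) = Mul(-20, 7528) = -150560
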